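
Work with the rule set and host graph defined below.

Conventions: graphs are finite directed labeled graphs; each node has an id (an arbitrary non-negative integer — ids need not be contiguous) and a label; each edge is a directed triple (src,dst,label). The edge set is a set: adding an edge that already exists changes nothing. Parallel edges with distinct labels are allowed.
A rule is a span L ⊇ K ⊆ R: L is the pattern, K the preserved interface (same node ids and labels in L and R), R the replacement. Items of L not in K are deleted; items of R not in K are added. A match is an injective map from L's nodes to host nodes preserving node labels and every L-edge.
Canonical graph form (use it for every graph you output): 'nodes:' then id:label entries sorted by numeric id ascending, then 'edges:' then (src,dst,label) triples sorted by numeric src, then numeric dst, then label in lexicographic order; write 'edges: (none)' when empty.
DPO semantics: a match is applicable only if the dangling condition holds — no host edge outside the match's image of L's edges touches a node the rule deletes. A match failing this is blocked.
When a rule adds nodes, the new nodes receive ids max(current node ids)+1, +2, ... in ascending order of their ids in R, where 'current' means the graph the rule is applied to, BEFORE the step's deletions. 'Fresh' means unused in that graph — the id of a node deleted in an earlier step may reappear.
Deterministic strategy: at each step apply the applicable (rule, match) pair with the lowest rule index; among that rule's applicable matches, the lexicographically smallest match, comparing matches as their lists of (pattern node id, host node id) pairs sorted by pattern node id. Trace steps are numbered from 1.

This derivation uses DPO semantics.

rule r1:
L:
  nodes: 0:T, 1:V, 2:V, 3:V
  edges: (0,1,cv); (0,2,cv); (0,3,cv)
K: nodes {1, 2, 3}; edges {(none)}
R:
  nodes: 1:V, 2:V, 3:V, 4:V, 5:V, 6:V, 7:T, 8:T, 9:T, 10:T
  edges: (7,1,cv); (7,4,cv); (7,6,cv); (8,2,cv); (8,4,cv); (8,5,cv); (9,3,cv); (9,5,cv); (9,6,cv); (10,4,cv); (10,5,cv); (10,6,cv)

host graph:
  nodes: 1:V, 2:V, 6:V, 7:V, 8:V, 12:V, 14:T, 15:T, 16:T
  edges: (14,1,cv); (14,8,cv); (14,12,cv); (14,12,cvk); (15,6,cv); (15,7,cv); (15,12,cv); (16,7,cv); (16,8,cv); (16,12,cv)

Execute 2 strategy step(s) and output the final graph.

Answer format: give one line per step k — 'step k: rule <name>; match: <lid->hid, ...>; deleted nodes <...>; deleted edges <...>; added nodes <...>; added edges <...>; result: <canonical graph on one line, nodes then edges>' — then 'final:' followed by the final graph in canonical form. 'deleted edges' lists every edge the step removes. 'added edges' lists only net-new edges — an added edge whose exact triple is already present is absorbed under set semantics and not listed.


step 1: rule r1; match: 0->15, 1->6, 2->7, 3->12; deleted nodes 15; deleted edges (15,6,cv); (15,7,cv); (15,12,cv); added nodes 17, 18, 19, 20, 21, 22, 23; added edges (20,6,cv); (20,17,cv); (20,19,cv); (21,7,cv); (21,17,cv); (21,18,cv); (22,12,cv); (22,18,cv); (22,19,cv); (23,17,cv); (23,18,cv); (23,19,cv); result: nodes: 1:V, 2:V, 6:V, 7:V, 8:V, 12:V, 14:T, 16:T, 17:V, 18:V, 19:V, 20:T, 21:T, 22:T, 23:T edges: (14,1,cv); (14,8,cv); (14,12,cv); (14,12,cvk); (16,7,cv); (16,8,cv); (16,12,cv); (20,6,cv); (20,17,cv); (20,19,cv); (21,7,cv); (21,17,cv); (21,18,cv); (22,12,cv); (22,18,cv); (22,19,cv); (23,17,cv); (23,18,cv); (23,19,cv)
step 2: rule r1; match: 0->16, 1->7, 2->8, 3->12; deleted nodes 16; deleted edges (16,7,cv); (16,8,cv); (16,12,cv); added nodes 24, 25, 26, 27, 28, 29, 30; added edges (27,7,cv); (27,24,cv); (27,26,cv); (28,8,cv); (28,24,cv); (28,25,cv); (29,12,cv); (29,25,cv); (29,26,cv); (30,24,cv); (30,25,cv); (30,26,cv); result: nodes: 1:V, 2:V, 6:V, 7:V, 8:V, 12:V, 14:T, 17:V, 18:V, 19:V, 20:T, 21:T, 22:T, 23:T, 24:V, 25:V, 26:V, 27:T, 28:T, 29:T, 30:T edges: (14,1,cv); (14,8,cv); (14,12,cv); (14,12,cvk); (20,6,cv); (20,17,cv); (20,19,cv); (21,7,cv); (21,17,cv); (21,18,cv); (22,12,cv); (22,18,cv); (22,19,cv); (23,17,cv); (23,18,cv); (23,19,cv); (27,7,cv); (27,24,cv); (27,26,cv); (28,8,cv); (28,24,cv); (28,25,cv); (29,12,cv); (29,25,cv); (29,26,cv); (30,24,cv); (30,25,cv); (30,26,cv)
final:
nodes: 1:V, 2:V, 6:V, 7:V, 8:V, 12:V, 14:T, 17:V, 18:V, 19:V, 20:T, 21:T, 22:T, 23:T, 24:V, 25:V, 26:V, 27:T, 28:T, 29:T, 30:T
edges: (14,1,cv); (14,8,cv); (14,12,cv); (14,12,cvk); (20,6,cv); (20,17,cv); (20,19,cv); (21,7,cv); (21,17,cv); (21,18,cv); (22,12,cv); (22,18,cv); (22,19,cv); (23,17,cv); (23,18,cv); (23,19,cv); (27,7,cv); (27,24,cv); (27,26,cv); (28,8,cv); (28,24,cv); (28,25,cv); (29,12,cv); (29,25,cv); (29,26,cv); (30,24,cv); (30,25,cv); (30,26,cv)


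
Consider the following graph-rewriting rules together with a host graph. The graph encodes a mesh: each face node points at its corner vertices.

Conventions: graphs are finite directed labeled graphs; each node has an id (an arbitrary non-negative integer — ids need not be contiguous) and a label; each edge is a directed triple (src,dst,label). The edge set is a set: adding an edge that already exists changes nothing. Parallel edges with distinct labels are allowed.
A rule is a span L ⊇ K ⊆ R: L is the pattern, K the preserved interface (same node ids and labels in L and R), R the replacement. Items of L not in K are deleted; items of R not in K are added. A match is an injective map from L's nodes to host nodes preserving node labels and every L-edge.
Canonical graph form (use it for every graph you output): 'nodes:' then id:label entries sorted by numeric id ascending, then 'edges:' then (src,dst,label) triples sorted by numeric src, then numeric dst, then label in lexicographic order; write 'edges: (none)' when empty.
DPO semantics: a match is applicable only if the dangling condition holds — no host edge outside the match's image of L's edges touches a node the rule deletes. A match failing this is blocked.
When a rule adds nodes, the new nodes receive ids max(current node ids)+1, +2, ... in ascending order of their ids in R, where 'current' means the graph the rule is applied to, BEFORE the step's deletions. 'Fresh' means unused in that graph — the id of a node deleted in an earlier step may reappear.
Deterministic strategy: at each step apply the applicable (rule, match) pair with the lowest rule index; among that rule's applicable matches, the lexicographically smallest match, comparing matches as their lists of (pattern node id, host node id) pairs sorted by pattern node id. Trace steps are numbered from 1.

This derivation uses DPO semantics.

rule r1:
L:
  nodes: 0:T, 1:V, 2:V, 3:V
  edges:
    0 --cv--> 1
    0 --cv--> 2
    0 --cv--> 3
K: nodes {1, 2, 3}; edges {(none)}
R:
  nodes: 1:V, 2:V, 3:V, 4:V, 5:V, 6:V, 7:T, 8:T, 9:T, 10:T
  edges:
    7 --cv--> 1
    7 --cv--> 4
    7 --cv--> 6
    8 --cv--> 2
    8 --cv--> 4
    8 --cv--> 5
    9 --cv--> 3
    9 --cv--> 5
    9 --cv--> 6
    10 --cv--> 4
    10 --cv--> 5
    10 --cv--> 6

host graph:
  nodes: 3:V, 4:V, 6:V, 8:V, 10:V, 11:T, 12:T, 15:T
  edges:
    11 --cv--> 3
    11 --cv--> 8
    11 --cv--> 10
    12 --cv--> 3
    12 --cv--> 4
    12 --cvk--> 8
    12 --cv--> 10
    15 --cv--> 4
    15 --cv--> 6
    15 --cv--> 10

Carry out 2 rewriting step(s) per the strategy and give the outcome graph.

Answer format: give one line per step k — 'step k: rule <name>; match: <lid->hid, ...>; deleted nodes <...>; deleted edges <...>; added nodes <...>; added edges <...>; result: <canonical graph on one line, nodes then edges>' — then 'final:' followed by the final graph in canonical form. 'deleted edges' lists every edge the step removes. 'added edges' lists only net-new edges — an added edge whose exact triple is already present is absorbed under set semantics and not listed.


step 1: rule r1; match: 0->11, 1->3, 2->8, 3->10; deleted nodes 11; deleted edges (11,3,cv); (11,8,cv); (11,10,cv); added nodes 16, 17, 18, 19, 20, 21, 22; added edges (19,3,cv); (19,16,cv); (19,18,cv); (20,8,cv); (20,16,cv); (20,17,cv); (21,10,cv); (21,17,cv); (21,18,cv); (22,16,cv); (22,17,cv); (22,18,cv); result: nodes: 3:V, 4:V, 6:V, 8:V, 10:V, 12:T, 15:T, 16:V, 17:V, 18:V, 19:T, 20:T, 21:T, 22:T edges: (12,3,cv); (12,4,cv); (12,8,cvk); (12,10,cv); (15,4,cv); (15,6,cv); (15,10,cv); (19,3,cv); (19,16,cv); (19,18,cv); (20,8,cv); (20,16,cv); (20,17,cv); (21,10,cv); (21,17,cv); (21,18,cv); (22,16,cv); (22,17,cv); (22,18,cv)
step 2: rule r1; match: 0->15, 1->4, 2->6, 3->10; deleted nodes 15; deleted edges (15,4,cv); (15,6,cv); (15,10,cv); added nodes 23, 24, 25, 26, 27, 28, 29; added edges (26,4,cv); (26,23,cv); (26,25,cv); (27,6,cv); (27,23,cv); (27,24,cv); (28,10,cv); (28,24,cv); (28,25,cv); (29,23,cv); (29,24,cv); (29,25,cv); result: nodes: 3:V, 4:V, 6:V, 8:V, 10:V, 12:T, 16:V, 17:V, 18:V, 19:T, 20:T, 21:T, 22:T, 23:V, 24:V, 25:V, 26:T, 27:T, 28:T, 29:T edges: (12,3,cv); (12,4,cv); (12,8,cvk); (12,10,cv); (19,3,cv); (19,16,cv); (19,18,cv); (20,8,cv); (20,16,cv); (20,17,cv); (21,10,cv); (21,17,cv); (21,18,cv); (22,16,cv); (22,17,cv); (22,18,cv); (26,4,cv); (26,23,cv); (26,25,cv); (27,6,cv); (27,23,cv); (27,24,cv); (28,10,cv); (28,24,cv); (28,25,cv); (29,23,cv); (29,24,cv); (29,25,cv)
final:
nodes: 3:V, 4:V, 6:V, 8:V, 10:V, 12:T, 16:V, 17:V, 18:V, 19:T, 20:T, 21:T, 22:T, 23:V, 24:V, 25:V, 26:T, 27:T, 28:T, 29:T
edges: (12,3,cv); (12,4,cv); (12,8,cvk); (12,10,cv); (19,3,cv); (19,16,cv); (19,18,cv); (20,8,cv); (20,16,cv); (20,17,cv); (21,10,cv); (21,17,cv); (21,18,cv); (22,16,cv); (22,17,cv); (22,18,cv); (26,4,cv); (26,23,cv); (26,25,cv); (27,6,cv); (27,23,cv); (27,24,cv); (28,10,cv); (28,24,cv); (28,25,cv); (29,23,cv); (29,24,cv); (29,25,cv)


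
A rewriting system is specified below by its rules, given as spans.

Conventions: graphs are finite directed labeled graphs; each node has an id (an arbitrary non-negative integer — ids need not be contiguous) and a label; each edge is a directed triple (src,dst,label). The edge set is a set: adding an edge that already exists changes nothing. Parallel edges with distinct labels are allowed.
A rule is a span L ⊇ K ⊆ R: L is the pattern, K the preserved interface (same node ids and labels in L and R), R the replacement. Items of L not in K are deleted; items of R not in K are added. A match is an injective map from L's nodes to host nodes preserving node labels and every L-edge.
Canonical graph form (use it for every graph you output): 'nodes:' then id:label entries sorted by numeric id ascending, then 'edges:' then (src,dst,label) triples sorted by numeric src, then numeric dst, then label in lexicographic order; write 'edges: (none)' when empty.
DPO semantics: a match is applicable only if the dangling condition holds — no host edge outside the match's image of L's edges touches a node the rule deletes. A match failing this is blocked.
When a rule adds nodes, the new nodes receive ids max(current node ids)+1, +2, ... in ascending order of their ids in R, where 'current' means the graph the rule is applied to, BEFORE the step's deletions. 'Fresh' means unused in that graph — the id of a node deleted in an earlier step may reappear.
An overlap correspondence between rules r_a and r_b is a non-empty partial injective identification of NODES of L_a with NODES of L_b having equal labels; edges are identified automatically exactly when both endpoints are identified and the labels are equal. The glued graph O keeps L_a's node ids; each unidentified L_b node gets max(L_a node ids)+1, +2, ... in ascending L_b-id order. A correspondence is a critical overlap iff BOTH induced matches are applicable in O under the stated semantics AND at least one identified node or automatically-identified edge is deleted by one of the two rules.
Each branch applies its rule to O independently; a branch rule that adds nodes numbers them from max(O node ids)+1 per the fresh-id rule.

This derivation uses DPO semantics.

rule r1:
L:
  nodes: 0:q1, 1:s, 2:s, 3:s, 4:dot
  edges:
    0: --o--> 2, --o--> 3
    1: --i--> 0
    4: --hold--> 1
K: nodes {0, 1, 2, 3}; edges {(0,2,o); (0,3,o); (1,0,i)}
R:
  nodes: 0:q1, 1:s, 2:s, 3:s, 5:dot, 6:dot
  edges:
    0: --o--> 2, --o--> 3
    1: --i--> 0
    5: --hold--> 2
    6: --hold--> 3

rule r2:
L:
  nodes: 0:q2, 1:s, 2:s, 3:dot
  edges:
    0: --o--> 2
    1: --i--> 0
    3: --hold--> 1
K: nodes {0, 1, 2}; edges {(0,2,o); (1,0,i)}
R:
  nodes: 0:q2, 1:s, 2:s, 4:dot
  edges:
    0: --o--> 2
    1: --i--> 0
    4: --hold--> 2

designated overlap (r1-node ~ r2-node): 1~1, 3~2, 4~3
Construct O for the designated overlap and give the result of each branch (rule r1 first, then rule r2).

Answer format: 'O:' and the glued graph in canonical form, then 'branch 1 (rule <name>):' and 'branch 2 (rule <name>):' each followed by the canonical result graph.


O:
nodes: 0:q1, 1:s, 2:s, 3:s, 4:dot, 5:q2
edges: (0,2,o); (0,3,o); (1,0,i); (1,5,i); (4,1,hold); (5,3,o)
branch 1 (rule r1):
nodes: 0:q1, 1:s, 2:s, 3:s, 5:q2, 6:dot, 7:dot
edges: (0,2,o); (0,3,o); (1,0,i); (1,5,i); (5,3,o); (6,2,hold); (7,3,hold)
branch 2 (rule r2):
nodes: 0:q1, 1:s, 2:s, 3:s, 5:q2, 6:dot
edges: (0,2,o); (0,3,o); (1,0,i); (1,5,i); (5,3,o); (6,3,hold)


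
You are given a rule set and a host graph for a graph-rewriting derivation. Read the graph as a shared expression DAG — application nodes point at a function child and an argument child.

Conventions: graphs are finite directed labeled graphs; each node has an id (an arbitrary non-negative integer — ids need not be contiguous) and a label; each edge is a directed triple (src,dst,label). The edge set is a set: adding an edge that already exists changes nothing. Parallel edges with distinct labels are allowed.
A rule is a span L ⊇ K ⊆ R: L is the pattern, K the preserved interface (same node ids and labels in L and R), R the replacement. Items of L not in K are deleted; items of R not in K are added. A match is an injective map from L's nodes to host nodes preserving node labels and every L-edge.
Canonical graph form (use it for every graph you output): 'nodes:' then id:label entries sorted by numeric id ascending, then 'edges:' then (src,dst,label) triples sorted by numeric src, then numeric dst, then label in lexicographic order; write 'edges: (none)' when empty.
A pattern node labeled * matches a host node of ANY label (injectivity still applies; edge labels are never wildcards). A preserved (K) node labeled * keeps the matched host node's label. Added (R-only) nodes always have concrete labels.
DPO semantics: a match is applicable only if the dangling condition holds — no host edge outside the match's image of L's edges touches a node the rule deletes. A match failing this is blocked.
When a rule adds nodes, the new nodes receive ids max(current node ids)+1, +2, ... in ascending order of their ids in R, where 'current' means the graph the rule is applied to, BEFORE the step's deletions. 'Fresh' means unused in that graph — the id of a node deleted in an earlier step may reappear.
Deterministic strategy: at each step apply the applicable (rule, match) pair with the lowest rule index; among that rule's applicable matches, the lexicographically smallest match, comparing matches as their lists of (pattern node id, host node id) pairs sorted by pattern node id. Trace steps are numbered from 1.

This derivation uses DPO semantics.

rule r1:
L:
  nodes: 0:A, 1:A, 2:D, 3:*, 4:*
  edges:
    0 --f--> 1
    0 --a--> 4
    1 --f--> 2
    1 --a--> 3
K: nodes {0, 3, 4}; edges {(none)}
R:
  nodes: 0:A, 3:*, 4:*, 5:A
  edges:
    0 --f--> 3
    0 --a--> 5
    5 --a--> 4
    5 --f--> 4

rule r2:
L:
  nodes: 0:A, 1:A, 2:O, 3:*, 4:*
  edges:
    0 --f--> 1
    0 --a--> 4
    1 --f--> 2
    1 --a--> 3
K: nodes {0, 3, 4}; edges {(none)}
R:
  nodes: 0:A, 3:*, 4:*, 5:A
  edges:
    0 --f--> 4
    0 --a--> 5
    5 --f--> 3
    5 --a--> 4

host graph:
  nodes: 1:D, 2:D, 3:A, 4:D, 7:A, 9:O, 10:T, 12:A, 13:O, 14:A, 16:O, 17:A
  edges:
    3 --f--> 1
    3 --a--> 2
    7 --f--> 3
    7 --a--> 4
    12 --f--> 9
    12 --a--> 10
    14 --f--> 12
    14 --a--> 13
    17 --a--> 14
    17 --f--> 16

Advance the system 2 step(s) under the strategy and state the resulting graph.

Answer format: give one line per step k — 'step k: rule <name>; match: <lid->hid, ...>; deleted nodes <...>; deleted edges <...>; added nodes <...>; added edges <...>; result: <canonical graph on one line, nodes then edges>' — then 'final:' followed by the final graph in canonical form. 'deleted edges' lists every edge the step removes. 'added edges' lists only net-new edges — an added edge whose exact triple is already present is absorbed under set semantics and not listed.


step 1: rule r1; match: 0->7, 1->3, 2->1, 3->2, 4->4; deleted nodes 1, 3; deleted edges (3,1,f); (3,2,a); (7,3,f); (7,4,a); added nodes 18; added edges (7,2,f); (7,18,a); (18,4,a); (18,4,f); result: nodes: 2:D, 4:D, 7:A, 9:O, 10:T, 12:A, 13:O, 14:A, 16:O, 17:A, 18:A edges: (7,2,f); (7,18,a); (12,9,f); (12,10,a); (14,12,f); (14,13,a); (17,14,a); (17,16,f); (18,4,a); (18,4,f)
step 2: rule r2; match: 0->14, 1->12, 2->9, 3->10, 4->13; deleted nodes 9, 12; deleted edges (12,9,f); (12,10,a); (14,12,f); (14,13,a); added nodes 19; added edges (14,13,f); (14,19,a); (19,10,f); (19,13,a); result: nodes: 2:D, 4:D, 7:A, 10:T, 13:O, 14:A, 16:O, 17:A, 18:A, 19:A edges: (7,2,f); (7,18,a); (14,13,f); (14,19,a); (17,14,a); (17,16,f); (18,4,a); (18,4,f); (19,10,f); (19,13,a)
final:
nodes: 2:D, 4:D, 7:A, 10:T, 13:O, 14:A, 16:O, 17:A, 18:A, 19:A
edges: (7,2,f); (7,18,a); (14,13,f); (14,19,a); (17,14,a); (17,16,f); (18,4,a); (18,4,f); (19,10,f); (19,13,a)


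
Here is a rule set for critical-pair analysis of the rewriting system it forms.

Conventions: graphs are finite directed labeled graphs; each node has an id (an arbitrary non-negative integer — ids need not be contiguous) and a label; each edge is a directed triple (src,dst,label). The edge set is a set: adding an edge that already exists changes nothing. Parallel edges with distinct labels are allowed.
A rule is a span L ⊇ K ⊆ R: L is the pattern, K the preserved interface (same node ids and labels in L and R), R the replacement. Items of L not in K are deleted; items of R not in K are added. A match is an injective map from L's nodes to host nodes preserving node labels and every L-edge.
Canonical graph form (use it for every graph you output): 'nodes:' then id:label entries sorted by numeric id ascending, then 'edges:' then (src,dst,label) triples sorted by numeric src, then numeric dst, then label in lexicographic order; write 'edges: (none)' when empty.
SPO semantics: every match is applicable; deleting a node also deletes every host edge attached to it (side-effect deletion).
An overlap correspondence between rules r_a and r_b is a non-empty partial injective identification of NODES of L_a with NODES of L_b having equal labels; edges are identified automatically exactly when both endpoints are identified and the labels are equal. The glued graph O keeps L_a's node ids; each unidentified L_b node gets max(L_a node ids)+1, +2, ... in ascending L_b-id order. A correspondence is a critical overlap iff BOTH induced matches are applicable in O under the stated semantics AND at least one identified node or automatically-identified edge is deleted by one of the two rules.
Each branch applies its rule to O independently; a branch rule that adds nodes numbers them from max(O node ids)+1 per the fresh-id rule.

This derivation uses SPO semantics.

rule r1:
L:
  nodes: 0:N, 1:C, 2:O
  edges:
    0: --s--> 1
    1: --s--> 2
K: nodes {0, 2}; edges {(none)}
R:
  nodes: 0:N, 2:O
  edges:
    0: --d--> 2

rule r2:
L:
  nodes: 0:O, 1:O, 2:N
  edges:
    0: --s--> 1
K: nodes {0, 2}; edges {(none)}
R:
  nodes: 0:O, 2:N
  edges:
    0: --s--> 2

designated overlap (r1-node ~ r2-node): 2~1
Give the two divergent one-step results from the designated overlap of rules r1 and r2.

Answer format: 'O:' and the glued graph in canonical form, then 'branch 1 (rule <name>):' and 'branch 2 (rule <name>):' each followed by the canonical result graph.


O:
nodes: 0:N, 1:C, 2:O, 3:O, 4:N
edges: (0,1,s); (1,2,s); (3,2,s)
branch 1 (rule r1):
nodes: 0:N, 2:O, 3:O, 4:N
edges: (0,2,d); (3,2,s)
branch 2 (rule r2):
nodes: 0:N, 1:C, 3:O, 4:N
edges: (0,1,s); (3,4,s)


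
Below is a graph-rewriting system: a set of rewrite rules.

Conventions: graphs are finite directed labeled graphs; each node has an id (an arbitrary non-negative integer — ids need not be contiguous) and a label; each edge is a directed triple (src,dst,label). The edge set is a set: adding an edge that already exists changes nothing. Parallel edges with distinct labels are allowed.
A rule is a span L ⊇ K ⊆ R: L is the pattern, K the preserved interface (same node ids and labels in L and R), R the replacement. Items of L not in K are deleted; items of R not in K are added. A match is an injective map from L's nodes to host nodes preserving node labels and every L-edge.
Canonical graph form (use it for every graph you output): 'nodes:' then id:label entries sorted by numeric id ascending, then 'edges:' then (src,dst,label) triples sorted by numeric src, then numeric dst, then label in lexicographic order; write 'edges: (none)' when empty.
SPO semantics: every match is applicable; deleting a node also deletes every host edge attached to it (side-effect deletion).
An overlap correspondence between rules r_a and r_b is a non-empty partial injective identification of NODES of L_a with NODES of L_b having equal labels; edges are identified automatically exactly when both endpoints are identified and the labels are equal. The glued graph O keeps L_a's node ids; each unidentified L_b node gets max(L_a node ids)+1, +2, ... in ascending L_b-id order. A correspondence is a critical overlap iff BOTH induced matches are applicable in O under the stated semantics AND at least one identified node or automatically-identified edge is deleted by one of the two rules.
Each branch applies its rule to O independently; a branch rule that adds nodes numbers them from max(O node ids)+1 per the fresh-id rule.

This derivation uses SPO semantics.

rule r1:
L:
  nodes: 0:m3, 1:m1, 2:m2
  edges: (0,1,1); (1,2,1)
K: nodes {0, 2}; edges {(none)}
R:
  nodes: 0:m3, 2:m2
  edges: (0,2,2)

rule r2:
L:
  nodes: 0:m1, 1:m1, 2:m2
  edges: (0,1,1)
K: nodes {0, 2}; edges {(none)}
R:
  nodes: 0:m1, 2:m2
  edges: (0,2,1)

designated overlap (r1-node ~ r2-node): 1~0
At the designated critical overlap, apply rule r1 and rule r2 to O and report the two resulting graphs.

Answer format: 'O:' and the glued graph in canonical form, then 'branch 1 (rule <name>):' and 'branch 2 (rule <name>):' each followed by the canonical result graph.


O:
nodes: 0:m3, 1:m1, 2:m2, 3:m1, 4:m2
edges: (0,1,1); (1,2,1); (1,3,1)
branch 1 (rule r1):
nodes: 0:m3, 2:m2, 3:m1, 4:m2
edges: (0,2,2)
branch 2 (rule r2):
nodes: 0:m3, 1:m1, 2:m2, 4:m2
edges: (0,1,1); (1,2,1); (1,4,1)


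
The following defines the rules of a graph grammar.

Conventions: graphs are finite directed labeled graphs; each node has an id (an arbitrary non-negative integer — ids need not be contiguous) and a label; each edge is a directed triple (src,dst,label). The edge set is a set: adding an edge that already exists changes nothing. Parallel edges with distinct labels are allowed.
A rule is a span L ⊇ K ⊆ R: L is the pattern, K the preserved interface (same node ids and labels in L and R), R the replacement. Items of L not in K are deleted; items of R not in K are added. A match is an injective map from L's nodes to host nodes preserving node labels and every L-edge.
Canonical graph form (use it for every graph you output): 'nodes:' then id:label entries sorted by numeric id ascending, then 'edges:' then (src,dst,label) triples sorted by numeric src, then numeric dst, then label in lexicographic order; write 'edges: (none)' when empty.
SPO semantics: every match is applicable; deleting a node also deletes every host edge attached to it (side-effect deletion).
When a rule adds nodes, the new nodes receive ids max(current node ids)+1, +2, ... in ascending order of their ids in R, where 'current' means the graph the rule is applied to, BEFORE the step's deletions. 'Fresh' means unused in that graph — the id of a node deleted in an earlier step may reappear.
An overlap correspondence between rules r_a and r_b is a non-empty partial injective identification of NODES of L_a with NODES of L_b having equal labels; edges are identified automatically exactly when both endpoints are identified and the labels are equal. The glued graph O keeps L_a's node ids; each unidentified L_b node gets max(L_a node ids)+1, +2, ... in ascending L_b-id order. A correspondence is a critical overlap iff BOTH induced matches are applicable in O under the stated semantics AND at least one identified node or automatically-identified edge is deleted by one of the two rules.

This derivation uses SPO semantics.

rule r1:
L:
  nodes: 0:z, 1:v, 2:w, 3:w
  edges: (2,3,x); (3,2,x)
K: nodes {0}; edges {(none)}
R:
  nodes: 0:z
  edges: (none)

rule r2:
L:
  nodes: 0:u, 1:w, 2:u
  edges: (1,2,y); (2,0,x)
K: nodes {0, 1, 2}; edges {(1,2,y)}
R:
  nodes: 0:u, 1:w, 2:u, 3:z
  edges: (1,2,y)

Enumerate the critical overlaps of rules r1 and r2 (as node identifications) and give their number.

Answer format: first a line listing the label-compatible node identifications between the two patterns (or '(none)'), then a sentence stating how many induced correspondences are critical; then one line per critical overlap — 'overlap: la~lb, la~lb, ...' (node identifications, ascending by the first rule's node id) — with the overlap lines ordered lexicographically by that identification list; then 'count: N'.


label-compatible node identifications between L(r1) and L(r2): 2~1, 3~1
2 of the induced correspondences are critical overlaps of r1 and r2.
overlap: 2~1
overlap: 3~1
count: 2


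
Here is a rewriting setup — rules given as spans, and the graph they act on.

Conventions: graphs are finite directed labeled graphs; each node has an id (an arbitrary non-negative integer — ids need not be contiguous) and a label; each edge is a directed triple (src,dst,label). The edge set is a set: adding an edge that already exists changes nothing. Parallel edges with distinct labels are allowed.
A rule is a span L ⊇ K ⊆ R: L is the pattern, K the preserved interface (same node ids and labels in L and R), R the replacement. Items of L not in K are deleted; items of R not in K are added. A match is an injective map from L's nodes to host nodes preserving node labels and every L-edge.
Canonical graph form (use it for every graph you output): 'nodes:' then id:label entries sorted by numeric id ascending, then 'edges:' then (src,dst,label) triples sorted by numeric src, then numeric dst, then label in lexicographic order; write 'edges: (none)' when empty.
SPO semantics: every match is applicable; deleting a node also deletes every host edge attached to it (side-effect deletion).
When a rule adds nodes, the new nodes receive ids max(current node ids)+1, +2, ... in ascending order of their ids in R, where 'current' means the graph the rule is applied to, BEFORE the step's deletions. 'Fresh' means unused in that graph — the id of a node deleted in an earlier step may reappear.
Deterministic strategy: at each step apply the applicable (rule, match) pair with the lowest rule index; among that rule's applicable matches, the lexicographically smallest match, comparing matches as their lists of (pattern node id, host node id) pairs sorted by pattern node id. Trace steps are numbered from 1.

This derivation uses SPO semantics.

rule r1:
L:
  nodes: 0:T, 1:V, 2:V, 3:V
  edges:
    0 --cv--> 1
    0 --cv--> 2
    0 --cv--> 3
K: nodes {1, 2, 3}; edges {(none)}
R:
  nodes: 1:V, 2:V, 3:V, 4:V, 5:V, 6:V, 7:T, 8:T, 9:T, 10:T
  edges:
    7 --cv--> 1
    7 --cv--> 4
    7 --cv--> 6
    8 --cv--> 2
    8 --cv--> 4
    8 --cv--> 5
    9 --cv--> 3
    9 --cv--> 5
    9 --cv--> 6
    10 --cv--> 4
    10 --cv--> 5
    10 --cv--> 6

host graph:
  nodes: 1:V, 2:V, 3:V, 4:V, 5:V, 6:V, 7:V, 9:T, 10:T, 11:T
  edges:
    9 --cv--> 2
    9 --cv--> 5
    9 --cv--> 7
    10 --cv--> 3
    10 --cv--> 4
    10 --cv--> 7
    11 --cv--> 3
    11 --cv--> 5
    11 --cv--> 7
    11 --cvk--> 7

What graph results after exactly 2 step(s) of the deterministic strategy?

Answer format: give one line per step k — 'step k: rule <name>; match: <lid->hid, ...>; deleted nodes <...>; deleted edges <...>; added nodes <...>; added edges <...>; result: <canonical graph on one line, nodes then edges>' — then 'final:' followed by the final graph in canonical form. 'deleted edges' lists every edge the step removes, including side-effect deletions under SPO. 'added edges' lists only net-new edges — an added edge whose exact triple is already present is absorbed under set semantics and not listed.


step 1: rule r1; match: 0->9, 1->2, 2->5, 3->7; deleted nodes 9; deleted edges (9,2,cv); (9,5,cv); (9,7,cv); added nodes 12, 13, 14, 15, 16, 17, 18; added edges (15,2,cv); (15,12,cv); (15,14,cv); (16,5,cv); (16,12,cv); (16,13,cv); (17,7,cv); (17,13,cv); (17,14,cv); (18,12,cv); (18,13,cv); (18,14,cv); result: nodes: 1:V, 2:V, 3:V, 4:V, 5:V, 6:V, 7:V, 10:T, 11:T, 12:V, 13:V, 14:V, 15:T, 16:T, 17:T, 18:T edges: (10,3,cv); (10,4,cv); (10,7,cv); (11,3,cv); (11,5,cv); (11,7,cv); (11,7,cvk); (15,2,cv); (15,12,cv); (15,14,cv); (16,5,cv); (16,12,cv); (16,13,cv); (17,7,cv); (17,13,cv); (17,14,cv); (18,12,cv); (18,13,cv); (18,14,cv)
step 2: rule r1; match: 0->10, 1->3, 2->4, 3->7; deleted nodes 10; deleted edges (10,3,cv); (10,4,cv); (10,7,cv); added nodes 19, 20, 21, 22, 23, 24, 25; added edges (22,3,cv); (22,19,cv); (22,21,cv); (23,4,cv); (23,19,cv); (23,20,cv); (24,7,cv); (24,20,cv); (24,21,cv); (25,19,cv); (25,20,cv); (25,21,cv); result: nodes: 1:V, 2:V, 3:V, 4:V, 5:V, 6:V, 7:V, 11:T, 12:V, 13:V, 14:V, 15:T, 16:T, 17:T, 18:T, 19:V, 20:V, 21:V, 22:T, 23:T, 24:T, 25:T edges: (11,3,cv); (11,5,cv); (11,7,cv); (11,7,cvk); (15,2,cv); (15,12,cv); (15,14,cv); (16,5,cv); (16,12,cv); (16,13,cv); (17,7,cv); (17,13,cv); (17,14,cv); (18,12,cv); (18,13,cv); (18,14,cv); (22,3,cv); (22,19,cv); (22,21,cv); (23,4,cv); (23,19,cv); (23,20,cv); (24,7,cv); (24,20,cv); (24,21,cv); (25,19,cv); (25,20,cv); (25,21,cv)
final:
nodes: 1:V, 2:V, 3:V, 4:V, 5:V, 6:V, 7:V, 11:T, 12:V, 13:V, 14:V, 15:T, 16:T, 17:T, 18:T, 19:V, 20:V, 21:V, 22:T, 23:T, 24:T, 25:T
edges: (11,3,cv); (11,5,cv); (11,7,cv); (11,7,cvk); (15,2,cv); (15,12,cv); (15,14,cv); (16,5,cv); (16,12,cv); (16,13,cv); (17,7,cv); (17,13,cv); (17,14,cv); (18,12,cv); (18,13,cv); (18,14,cv); (22,3,cv); (22,19,cv); (22,21,cv); (23,4,cv); (23,19,cv); (23,20,cv); (24,7,cv); (24,20,cv); (24,21,cv); (25,19,cv); (25,20,cv); (25,21,cv)


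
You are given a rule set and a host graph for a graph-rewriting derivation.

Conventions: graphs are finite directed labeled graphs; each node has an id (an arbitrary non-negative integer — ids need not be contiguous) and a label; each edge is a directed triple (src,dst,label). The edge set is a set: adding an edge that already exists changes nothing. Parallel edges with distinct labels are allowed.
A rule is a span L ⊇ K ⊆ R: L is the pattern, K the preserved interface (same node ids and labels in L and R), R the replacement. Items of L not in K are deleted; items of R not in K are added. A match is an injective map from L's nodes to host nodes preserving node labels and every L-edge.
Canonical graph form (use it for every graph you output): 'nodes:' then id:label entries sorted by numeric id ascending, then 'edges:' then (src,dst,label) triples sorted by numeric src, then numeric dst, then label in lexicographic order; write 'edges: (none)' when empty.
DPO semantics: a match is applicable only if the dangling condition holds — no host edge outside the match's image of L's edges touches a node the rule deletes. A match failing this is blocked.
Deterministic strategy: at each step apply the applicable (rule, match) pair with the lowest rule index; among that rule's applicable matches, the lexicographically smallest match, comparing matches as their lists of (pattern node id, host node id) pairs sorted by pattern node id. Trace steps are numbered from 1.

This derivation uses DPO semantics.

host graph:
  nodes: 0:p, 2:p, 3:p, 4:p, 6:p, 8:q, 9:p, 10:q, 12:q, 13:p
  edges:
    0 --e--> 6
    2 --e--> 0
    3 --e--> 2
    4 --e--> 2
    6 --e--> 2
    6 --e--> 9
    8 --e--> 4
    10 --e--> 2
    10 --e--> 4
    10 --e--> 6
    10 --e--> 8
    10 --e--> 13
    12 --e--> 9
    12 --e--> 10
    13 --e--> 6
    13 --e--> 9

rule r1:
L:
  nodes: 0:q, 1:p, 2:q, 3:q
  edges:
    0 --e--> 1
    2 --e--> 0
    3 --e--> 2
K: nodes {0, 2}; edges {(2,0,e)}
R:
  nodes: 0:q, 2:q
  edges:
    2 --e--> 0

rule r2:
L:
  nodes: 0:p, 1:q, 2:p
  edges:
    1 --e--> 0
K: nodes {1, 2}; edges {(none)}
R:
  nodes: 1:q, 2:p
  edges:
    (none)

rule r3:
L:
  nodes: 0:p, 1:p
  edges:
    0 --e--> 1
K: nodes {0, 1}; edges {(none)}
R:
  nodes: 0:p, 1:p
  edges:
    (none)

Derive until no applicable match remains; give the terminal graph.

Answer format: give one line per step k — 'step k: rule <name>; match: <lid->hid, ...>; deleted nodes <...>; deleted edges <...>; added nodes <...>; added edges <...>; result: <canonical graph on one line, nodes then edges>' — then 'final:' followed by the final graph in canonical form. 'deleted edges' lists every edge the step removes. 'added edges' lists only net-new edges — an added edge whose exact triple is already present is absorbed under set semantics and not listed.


step 1: rule r3; match: 0->0, 1->6; deleted nodes (none); deleted edges (0,6,e); added nodes (none); added edges (none); result: nodes: 0:p, 2:p, 3:p, 4:p, 6:p, 8:q, 9:p, 10:q, 12:q, 13:p edges: (2,0,e); (3,2,e); (4,2,e); (6,2,e); (6,9,e); (8,4,e); (10,2,e); (10,4,e); (10,6,e); (10,8,e); (10,13,e); (12,9,e); (12,10,e); (13,6,e); (13,9,e)
step 2: rule r3; match: 0->2, 1->0; deleted nodes (none); deleted edges (2,0,e); added nodes (none); added edges (none); result: nodes: 0:p, 2:p, 3:p, 4:p, 6:p, 8:q, 9:p, 10:q, 12:q, 13:p edges: (3,2,e); (4,2,e); (6,2,e); (6,9,e); (8,4,e); (10,2,e); (10,4,e); (10,6,e); (10,8,e); (10,13,e); (12,9,e); (12,10,e); (13,6,e); (13,9,e)
step 3: rule r3; match: 0->3, 1->2; deleted nodes (none); deleted edges (3,2,e); added nodes (none); added edges (none); result: nodes: 0:p, 2:p, 3:p, 4:p, 6:p, 8:q, 9:p, 10:q, 12:q, 13:p edges: (4,2,e); (6,2,e); (6,9,e); (8,4,e); (10,2,e); (10,4,e); (10,6,e); (10,8,e); (10,13,e); (12,9,e); (12,10,e); (13,6,e); (13,9,e)
step 4: rule r3; match: 0->4, 1->2; deleted nodes (none); deleted edges (4,2,e); added nodes (none); added edges (none); result: nodes: 0:p, 2:p, 3:p, 4:p, 6:p, 8:q, 9:p, 10:q, 12:q, 13:p edges: (6,2,e); (6,9,e); (8,4,e); (10,2,e); (10,4,e); (10,6,e); (10,8,e); (10,13,e); (12,9,e); (12,10,e); (13,6,e); (13,9,e)
step 5: rule r3; match: 0->6, 1->2; deleted nodes (none); deleted edges (6,2,e); added nodes (none); added edges (none); result: nodes: 0:p, 2:p, 3:p, 4:p, 6:p, 8:q, 9:p, 10:q, 12:q, 13:p edges: (6,9,e); (8,4,e); (10,2,e); (10,4,e); (10,6,e); (10,8,e); (10,13,e); (12,9,e); (12,10,e); (13,6,e); (13,9,e)
step 6: rule r2; match: 0->2, 1->10, 2->0; deleted nodes 2; deleted edges (10,2,e); added nodes (none); added edges (none); result: nodes: 0:p, 3:p, 4:p, 6:p, 8:q, 9:p, 10:q, 12:q, 13:p edges: (6,9,e); (8,4,e); (10,4,e); (10,6,e); (10,8,e); (10,13,e); (12,9,e); (12,10,e); (13,6,e); (13,9,e)
step 7: rule r3; match: 0->6, 1->9; deleted nodes (none); deleted edges (6,9,e); added nodes (none); added edges (none); result: nodes: 0:p, 3:p, 4:p, 6:p, 8:q, 9:p, 10:q, 12:q, 13:p edges: (8,4,e); (10,4,e); (10,6,e); (10,8,e); (10,13,e); (12,9,e); (12,10,e); (13,6,e); (13,9,e)
step 8: rule r3; match: 0->13, 1->6; deleted nodes (none); deleted edges (13,6,e); added nodes (none); added edges (none); result: nodes: 0:p, 3:p, 4:p, 6:p, 8:q, 9:p, 10:q, 12:q, 13:p edges: (8,4,e); (10,4,e); (10,6,e); (10,8,e); (10,13,e); (12,9,e); (12,10,e); (13,9,e)
step 9: rule r2; match: 0->6, 1->10, 2->0; deleted nodes 6; deleted edges (10,6,e); added nodes (none); added edges (none); result: nodes: 0:p, 3:p, 4:p, 8:q, 9:p, 10:q, 12:q, 13:p edges: (8,4,e); (10,4,e); (10,8,e); (10,13,e); (12,9,e); (12,10,e); (13,9,e)
step 10: rule r3; match: 0->13, 1->9; deleted nodes (none); deleted edges (13,9,e); added nodes (none); added edges (none); result: nodes: 0:p, 3:p, 4:p, 8:q, 9:p, 10:q, 12:q, 13:p edges: (8,4,e); (10,4,e); (10,8,e); (10,13,e); (12,9,e); (12,10,e)
step 11: rule r2; match: 0->9, 1->12, 2->0; deleted nodes 9; deleted edges (12,9,e); added nodes (none); added edges (none); result: nodes: 0:p, 3:p, 4:p, 8:q, 10:q, 12:q, 13:p edges: (8,4,e); (10,4,e); (10,8,e); (10,13,e); (12,10,e)
step 12: rule r2; match: 0->13, 1->10, 2->0; deleted nodes 13; deleted edges (10,13,e); added nodes (none); added edges (none); result: nodes: 0:p, 3:p, 4:p, 8:q, 10:q, 12:q edges: (8,4,e); (10,4,e); (10,8,e); (12,10,e)
final:
nodes: 0:p, 3:p, 4:p, 8:q, 10:q, 12:q
edges: (8,4,e); (10,4,e); (10,8,e); (12,10,e)


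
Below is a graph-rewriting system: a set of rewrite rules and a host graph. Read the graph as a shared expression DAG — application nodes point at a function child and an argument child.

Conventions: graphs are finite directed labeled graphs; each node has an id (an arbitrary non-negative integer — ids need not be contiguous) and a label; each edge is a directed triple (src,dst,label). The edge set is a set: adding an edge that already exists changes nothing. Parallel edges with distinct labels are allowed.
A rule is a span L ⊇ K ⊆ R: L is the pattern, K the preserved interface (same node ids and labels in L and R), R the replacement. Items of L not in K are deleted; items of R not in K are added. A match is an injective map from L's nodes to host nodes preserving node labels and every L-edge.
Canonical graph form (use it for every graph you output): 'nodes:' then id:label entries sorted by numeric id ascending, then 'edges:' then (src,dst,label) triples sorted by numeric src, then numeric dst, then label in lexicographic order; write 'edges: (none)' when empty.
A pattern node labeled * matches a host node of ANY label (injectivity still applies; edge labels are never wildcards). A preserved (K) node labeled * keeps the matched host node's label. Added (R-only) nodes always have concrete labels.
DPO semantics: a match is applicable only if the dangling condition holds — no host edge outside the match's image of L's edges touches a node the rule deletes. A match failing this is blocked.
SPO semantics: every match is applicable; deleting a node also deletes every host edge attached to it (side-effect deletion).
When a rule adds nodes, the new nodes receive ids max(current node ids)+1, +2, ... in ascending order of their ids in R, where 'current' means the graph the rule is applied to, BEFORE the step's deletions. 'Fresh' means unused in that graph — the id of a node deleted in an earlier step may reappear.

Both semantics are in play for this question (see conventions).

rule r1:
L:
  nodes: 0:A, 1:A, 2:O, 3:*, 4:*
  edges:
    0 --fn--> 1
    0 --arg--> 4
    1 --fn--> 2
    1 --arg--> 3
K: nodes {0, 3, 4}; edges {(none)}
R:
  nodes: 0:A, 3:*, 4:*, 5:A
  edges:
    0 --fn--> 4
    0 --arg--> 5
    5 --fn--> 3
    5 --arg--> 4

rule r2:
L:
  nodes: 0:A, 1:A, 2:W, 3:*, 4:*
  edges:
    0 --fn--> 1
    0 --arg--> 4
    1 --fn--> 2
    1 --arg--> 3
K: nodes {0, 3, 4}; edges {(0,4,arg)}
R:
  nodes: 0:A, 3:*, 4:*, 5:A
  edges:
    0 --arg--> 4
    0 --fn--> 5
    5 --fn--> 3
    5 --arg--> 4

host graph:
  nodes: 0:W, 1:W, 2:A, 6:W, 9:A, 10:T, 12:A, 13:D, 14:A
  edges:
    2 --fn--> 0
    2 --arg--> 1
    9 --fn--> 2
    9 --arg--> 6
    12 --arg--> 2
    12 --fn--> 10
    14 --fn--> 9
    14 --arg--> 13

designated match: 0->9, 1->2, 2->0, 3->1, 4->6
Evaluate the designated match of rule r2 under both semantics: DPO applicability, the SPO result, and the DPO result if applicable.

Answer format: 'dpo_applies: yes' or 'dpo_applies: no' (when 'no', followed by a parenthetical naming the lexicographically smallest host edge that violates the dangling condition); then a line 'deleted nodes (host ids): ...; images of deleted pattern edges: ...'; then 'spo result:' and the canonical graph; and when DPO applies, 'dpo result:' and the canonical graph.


dpo_applies: no
(the rule deletes node 2, which keeps host edge (12,2,arg) outside the match image — the dangling condition fails, DPO blocks; SPO proceeds and side-deletes such edges)
deleted nodes (host ids): 0, 2; images of deleted pattern edges: (2,0,fn); (2,1,arg); (9,2,fn)
spo result:
nodes: 1:W, 6:W, 9:A, 10:T, 12:A, 13:D, 14:A, 15:A
edges: (9,6,arg); (9,15,fn); (12,10,fn); (14,9,fn); (14,13,arg); (15,1,fn); (15,6,arg)
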